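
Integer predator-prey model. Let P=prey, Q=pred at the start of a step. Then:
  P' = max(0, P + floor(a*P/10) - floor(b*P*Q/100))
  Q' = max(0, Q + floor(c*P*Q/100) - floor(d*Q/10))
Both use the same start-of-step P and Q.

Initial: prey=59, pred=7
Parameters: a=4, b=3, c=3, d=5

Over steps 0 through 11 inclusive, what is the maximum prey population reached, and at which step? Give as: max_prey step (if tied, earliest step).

Answer: 70 1

Derivation:
Step 1: prey: 59+23-12=70; pred: 7+12-3=16
Step 2: prey: 70+28-33=65; pred: 16+33-8=41
Step 3: prey: 65+26-79=12; pred: 41+79-20=100
Step 4: prey: 12+4-36=0; pred: 100+36-50=86
Step 5: prey: 0+0-0=0; pred: 86+0-43=43
Step 6: prey: 0+0-0=0; pred: 43+0-21=22
Step 7: prey: 0+0-0=0; pred: 22+0-11=11
Step 8: prey: 0+0-0=0; pred: 11+0-5=6
Step 9: prey: 0+0-0=0; pred: 6+0-3=3
Step 10: prey: 0+0-0=0; pred: 3+0-1=2
Step 11: prey: 0+0-0=0; pred: 2+0-1=1
Max prey = 70 at step 1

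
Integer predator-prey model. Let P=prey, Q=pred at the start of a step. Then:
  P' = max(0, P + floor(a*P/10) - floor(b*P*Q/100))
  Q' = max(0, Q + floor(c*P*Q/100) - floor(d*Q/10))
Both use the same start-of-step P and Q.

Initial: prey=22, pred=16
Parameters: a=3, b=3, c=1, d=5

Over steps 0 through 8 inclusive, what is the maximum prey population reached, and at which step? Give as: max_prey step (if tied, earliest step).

Answer: 54 8

Derivation:
Step 1: prey: 22+6-10=18; pred: 16+3-8=11
Step 2: prey: 18+5-5=18; pred: 11+1-5=7
Step 3: prey: 18+5-3=20; pred: 7+1-3=5
Step 4: prey: 20+6-3=23; pred: 5+1-2=4
Step 5: prey: 23+6-2=27; pred: 4+0-2=2
Step 6: prey: 27+8-1=34; pred: 2+0-1=1
Step 7: prey: 34+10-1=43; pred: 1+0-0=1
Step 8: prey: 43+12-1=54; pred: 1+0-0=1
Max prey = 54 at step 8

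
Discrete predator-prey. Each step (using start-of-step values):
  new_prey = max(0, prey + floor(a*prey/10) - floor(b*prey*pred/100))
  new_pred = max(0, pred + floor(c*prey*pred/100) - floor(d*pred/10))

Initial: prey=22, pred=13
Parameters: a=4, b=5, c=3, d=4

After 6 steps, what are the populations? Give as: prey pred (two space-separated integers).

Answer: 3 6

Derivation:
Step 1: prey: 22+8-14=16; pred: 13+8-5=16
Step 2: prey: 16+6-12=10; pred: 16+7-6=17
Step 3: prey: 10+4-8=6; pred: 17+5-6=16
Step 4: prey: 6+2-4=4; pred: 16+2-6=12
Step 5: prey: 4+1-2=3; pred: 12+1-4=9
Step 6: prey: 3+1-1=3; pred: 9+0-3=6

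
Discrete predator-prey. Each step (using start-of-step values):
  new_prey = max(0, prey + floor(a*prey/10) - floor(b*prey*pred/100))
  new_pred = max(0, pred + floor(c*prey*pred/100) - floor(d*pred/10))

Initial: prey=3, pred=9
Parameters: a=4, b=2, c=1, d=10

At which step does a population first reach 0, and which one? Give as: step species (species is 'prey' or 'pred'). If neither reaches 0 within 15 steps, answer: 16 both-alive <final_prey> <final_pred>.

Answer: 1 pred

Derivation:
Step 1: prey: 3+1-0=4; pred: 9+0-9=0
First extinction: pred at step 1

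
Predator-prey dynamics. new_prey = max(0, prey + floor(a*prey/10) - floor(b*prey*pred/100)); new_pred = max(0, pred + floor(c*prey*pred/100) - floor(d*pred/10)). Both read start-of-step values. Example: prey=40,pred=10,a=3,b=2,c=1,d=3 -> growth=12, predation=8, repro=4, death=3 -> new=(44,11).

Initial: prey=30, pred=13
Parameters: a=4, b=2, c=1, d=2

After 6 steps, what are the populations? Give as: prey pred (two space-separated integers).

Step 1: prey: 30+12-7=35; pred: 13+3-2=14
Step 2: prey: 35+14-9=40; pred: 14+4-2=16
Step 3: prey: 40+16-12=44; pred: 16+6-3=19
Step 4: prey: 44+17-16=45; pred: 19+8-3=24
Step 5: prey: 45+18-21=42; pred: 24+10-4=30
Step 6: prey: 42+16-25=33; pred: 30+12-6=36

Answer: 33 36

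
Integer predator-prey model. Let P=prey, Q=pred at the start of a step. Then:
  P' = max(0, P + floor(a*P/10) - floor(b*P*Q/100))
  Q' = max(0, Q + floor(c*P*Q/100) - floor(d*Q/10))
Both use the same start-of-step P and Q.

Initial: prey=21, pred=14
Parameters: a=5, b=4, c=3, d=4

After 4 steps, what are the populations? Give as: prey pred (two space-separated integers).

Step 1: prey: 21+10-11=20; pred: 14+8-5=17
Step 2: prey: 20+10-13=17; pred: 17+10-6=21
Step 3: prey: 17+8-14=11; pred: 21+10-8=23
Step 4: prey: 11+5-10=6; pred: 23+7-9=21

Answer: 6 21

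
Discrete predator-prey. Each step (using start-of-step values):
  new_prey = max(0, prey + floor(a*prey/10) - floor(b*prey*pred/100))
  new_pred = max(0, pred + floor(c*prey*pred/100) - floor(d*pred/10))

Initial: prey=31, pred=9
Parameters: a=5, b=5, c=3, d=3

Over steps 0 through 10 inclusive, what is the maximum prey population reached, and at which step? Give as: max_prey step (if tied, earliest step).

Step 1: prey: 31+15-13=33; pred: 9+8-2=15
Step 2: prey: 33+16-24=25; pred: 15+14-4=25
Step 3: prey: 25+12-31=6; pred: 25+18-7=36
Step 4: prey: 6+3-10=0; pred: 36+6-10=32
Step 5: prey: 0+0-0=0; pred: 32+0-9=23
Step 6: prey: 0+0-0=0; pred: 23+0-6=17
Step 7: prey: 0+0-0=0; pred: 17+0-5=12
Step 8: prey: 0+0-0=0; pred: 12+0-3=9
Step 9: prey: 0+0-0=0; pred: 9+0-2=7
Step 10: prey: 0+0-0=0; pred: 7+0-2=5
Max prey = 33 at step 1

Answer: 33 1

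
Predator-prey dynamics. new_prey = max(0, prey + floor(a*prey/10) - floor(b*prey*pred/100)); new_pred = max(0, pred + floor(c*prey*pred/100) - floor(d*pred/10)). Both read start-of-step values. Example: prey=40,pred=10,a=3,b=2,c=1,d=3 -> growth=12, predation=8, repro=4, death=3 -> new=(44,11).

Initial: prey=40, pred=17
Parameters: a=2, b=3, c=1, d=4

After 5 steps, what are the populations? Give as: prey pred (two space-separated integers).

Step 1: prey: 40+8-20=28; pred: 17+6-6=17
Step 2: prey: 28+5-14=19; pred: 17+4-6=15
Step 3: prey: 19+3-8=14; pred: 15+2-6=11
Step 4: prey: 14+2-4=12; pred: 11+1-4=8
Step 5: prey: 12+2-2=12; pred: 8+0-3=5

Answer: 12 5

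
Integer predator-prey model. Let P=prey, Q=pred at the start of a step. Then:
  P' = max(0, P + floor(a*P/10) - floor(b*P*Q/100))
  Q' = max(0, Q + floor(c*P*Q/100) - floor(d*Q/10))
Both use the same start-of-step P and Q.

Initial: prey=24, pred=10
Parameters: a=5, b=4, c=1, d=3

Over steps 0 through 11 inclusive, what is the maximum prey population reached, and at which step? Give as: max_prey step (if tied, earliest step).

Answer: 48 7

Derivation:
Step 1: prey: 24+12-9=27; pred: 10+2-3=9
Step 2: prey: 27+13-9=31; pred: 9+2-2=9
Step 3: prey: 31+15-11=35; pred: 9+2-2=9
Step 4: prey: 35+17-12=40; pred: 9+3-2=10
Step 5: prey: 40+20-16=44; pred: 10+4-3=11
Step 6: prey: 44+22-19=47; pred: 11+4-3=12
Step 7: prey: 47+23-22=48; pred: 12+5-3=14
Step 8: prey: 48+24-26=46; pred: 14+6-4=16
Step 9: prey: 46+23-29=40; pred: 16+7-4=19
Step 10: prey: 40+20-30=30; pred: 19+7-5=21
Step 11: prey: 30+15-25=20; pred: 21+6-6=21
Max prey = 48 at step 7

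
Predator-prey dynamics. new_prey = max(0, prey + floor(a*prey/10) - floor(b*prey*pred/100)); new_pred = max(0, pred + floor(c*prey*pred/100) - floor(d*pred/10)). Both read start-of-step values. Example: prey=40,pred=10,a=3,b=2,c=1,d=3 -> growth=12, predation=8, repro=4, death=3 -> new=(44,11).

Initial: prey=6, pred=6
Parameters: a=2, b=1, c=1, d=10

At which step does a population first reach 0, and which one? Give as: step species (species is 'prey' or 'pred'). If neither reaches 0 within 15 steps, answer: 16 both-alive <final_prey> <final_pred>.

Step 1: prey: 6+1-0=7; pred: 6+0-6=0
First extinction: pred at step 1

Answer: 1 pred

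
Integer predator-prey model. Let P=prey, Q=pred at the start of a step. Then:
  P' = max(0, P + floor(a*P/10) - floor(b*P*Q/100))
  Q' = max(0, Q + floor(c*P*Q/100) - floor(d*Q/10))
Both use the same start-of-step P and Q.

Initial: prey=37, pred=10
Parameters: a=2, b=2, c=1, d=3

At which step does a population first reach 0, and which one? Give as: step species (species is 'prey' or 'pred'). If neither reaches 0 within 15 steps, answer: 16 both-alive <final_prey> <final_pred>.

Answer: 16 both-alive 37 10

Derivation:
Step 1: prey: 37+7-7=37; pred: 10+3-3=10
Steps 2-15: state stable at prey=37, pred=10 (no change)
No extinction within 15 steps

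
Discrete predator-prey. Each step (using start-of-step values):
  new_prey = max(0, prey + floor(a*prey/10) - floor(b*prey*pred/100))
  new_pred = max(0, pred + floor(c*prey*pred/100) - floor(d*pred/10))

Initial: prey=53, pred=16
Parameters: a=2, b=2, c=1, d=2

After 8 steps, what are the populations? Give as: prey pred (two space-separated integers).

Step 1: prey: 53+10-16=47; pred: 16+8-3=21
Step 2: prey: 47+9-19=37; pred: 21+9-4=26
Step 3: prey: 37+7-19=25; pred: 26+9-5=30
Step 4: prey: 25+5-15=15; pred: 30+7-6=31
Step 5: prey: 15+3-9=9; pred: 31+4-6=29
Step 6: prey: 9+1-5=5; pred: 29+2-5=26
Step 7: prey: 5+1-2=4; pred: 26+1-5=22
Step 8: prey: 4+0-1=3; pred: 22+0-4=18

Answer: 3 18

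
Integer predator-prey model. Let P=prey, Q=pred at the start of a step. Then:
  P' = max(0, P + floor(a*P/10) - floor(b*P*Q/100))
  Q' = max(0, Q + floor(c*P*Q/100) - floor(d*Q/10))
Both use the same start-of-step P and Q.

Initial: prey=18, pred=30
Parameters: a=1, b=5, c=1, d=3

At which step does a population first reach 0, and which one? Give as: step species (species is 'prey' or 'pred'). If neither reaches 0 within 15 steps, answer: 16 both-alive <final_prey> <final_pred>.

Answer: 1 prey

Derivation:
Step 1: prey: 18+1-27=0; pred: 30+5-9=26
First extinction: prey at step 1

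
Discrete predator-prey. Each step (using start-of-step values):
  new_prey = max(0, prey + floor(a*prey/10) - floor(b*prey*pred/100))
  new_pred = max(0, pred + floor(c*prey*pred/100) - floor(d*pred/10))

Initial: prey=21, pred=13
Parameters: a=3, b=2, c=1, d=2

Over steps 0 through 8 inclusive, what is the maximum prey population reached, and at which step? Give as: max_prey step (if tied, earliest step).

Answer: 25 4

Derivation:
Step 1: prey: 21+6-5=22; pred: 13+2-2=13
Step 2: prey: 22+6-5=23; pred: 13+2-2=13
Step 3: prey: 23+6-5=24; pred: 13+2-2=13
Step 4: prey: 24+7-6=25; pred: 13+3-2=14
Step 5: prey: 25+7-7=25; pred: 14+3-2=15
Step 6: prey: 25+7-7=25; pred: 15+3-3=15
Step 7: prey: 25+7-7=25; pred: 15+3-3=15
Step 8: prey: 25+7-7=25; pred: 15+3-3=15
Max prey = 25 at step 4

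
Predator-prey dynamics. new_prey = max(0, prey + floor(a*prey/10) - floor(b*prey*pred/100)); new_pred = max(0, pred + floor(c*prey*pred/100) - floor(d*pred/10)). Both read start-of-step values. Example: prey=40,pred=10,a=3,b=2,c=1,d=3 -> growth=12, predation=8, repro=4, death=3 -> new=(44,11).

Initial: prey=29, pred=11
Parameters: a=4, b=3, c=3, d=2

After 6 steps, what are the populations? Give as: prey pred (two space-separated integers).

Answer: 0 38

Derivation:
Step 1: prey: 29+11-9=31; pred: 11+9-2=18
Step 2: prey: 31+12-16=27; pred: 18+16-3=31
Step 3: prey: 27+10-25=12; pred: 31+25-6=50
Step 4: prey: 12+4-18=0; pred: 50+18-10=58
Step 5: prey: 0+0-0=0; pred: 58+0-11=47
Step 6: prey: 0+0-0=0; pred: 47+0-9=38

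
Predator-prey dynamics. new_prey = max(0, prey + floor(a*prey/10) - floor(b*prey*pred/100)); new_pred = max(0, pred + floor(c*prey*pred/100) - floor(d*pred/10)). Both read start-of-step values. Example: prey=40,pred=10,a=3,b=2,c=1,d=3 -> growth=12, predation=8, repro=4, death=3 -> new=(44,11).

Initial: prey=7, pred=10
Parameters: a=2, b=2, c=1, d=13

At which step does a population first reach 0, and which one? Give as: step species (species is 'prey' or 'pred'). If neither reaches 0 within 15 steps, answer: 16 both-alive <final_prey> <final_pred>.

Step 1: prey: 7+1-1=7; pred: 10+0-13=0
First extinction: pred at step 1

Answer: 1 pred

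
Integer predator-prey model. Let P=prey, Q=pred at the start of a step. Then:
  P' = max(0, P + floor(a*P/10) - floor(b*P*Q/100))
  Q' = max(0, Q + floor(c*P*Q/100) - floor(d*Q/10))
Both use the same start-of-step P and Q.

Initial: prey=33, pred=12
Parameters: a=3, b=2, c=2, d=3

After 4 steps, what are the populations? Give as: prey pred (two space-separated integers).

Step 1: prey: 33+9-7=35; pred: 12+7-3=16
Step 2: prey: 35+10-11=34; pred: 16+11-4=23
Step 3: prey: 34+10-15=29; pred: 23+15-6=32
Step 4: prey: 29+8-18=19; pred: 32+18-9=41

Answer: 19 41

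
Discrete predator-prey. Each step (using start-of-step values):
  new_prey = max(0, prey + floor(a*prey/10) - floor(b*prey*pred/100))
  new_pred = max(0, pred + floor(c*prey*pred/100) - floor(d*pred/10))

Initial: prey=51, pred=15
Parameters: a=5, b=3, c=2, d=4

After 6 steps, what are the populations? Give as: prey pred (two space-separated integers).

Answer: 0 18

Derivation:
Step 1: prey: 51+25-22=54; pred: 15+15-6=24
Step 2: prey: 54+27-38=43; pred: 24+25-9=40
Step 3: prey: 43+21-51=13; pred: 40+34-16=58
Step 4: prey: 13+6-22=0; pred: 58+15-23=50
Step 5: prey: 0+0-0=0; pred: 50+0-20=30
Step 6: prey: 0+0-0=0; pred: 30+0-12=18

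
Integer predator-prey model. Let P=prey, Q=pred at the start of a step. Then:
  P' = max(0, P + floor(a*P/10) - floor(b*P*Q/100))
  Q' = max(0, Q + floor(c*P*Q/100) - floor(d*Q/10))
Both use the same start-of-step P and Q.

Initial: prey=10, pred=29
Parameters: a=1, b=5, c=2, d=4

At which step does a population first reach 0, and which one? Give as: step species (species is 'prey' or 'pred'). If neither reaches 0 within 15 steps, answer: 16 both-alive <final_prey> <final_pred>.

Answer: 1 prey

Derivation:
Step 1: prey: 10+1-14=0; pred: 29+5-11=23
First extinction: prey at step 1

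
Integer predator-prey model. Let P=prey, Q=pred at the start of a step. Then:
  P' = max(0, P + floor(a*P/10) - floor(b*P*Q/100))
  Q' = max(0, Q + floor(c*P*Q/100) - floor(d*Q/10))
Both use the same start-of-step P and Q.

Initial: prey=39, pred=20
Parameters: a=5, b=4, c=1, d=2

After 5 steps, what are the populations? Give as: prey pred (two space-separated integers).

Answer: 3 18

Derivation:
Step 1: prey: 39+19-31=27; pred: 20+7-4=23
Step 2: prey: 27+13-24=16; pred: 23+6-4=25
Step 3: prey: 16+8-16=8; pred: 25+4-5=24
Step 4: prey: 8+4-7=5; pred: 24+1-4=21
Step 5: prey: 5+2-4=3; pred: 21+1-4=18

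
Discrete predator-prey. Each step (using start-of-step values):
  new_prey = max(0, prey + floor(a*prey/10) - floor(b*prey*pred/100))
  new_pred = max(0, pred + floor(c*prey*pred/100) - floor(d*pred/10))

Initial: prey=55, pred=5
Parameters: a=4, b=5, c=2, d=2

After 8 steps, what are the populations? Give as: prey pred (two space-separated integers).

Answer: 0 23

Derivation:
Step 1: prey: 55+22-13=64; pred: 5+5-1=9
Step 2: prey: 64+25-28=61; pred: 9+11-1=19
Step 3: prey: 61+24-57=28; pred: 19+23-3=39
Step 4: prey: 28+11-54=0; pred: 39+21-7=53
Step 5: prey: 0+0-0=0; pred: 53+0-10=43
Step 6: prey: 0+0-0=0; pred: 43+0-8=35
Step 7: prey: 0+0-0=0; pred: 35+0-7=28
Step 8: prey: 0+0-0=0; pred: 28+0-5=23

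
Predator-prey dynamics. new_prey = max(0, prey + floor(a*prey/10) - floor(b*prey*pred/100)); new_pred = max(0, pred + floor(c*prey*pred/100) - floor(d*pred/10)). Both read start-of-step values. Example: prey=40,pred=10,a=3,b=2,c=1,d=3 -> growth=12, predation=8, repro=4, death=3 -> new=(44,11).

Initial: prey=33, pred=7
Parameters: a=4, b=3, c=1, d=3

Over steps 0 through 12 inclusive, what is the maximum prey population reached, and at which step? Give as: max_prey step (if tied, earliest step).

Step 1: prey: 33+13-6=40; pred: 7+2-2=7
Step 2: prey: 40+16-8=48; pred: 7+2-2=7
Step 3: prey: 48+19-10=57; pred: 7+3-2=8
Step 4: prey: 57+22-13=66; pred: 8+4-2=10
Step 5: prey: 66+26-19=73; pred: 10+6-3=13
Step 6: prey: 73+29-28=74; pred: 13+9-3=19
Step 7: prey: 74+29-42=61; pred: 19+14-5=28
Step 8: prey: 61+24-51=34; pred: 28+17-8=37
Step 9: prey: 34+13-37=10; pred: 37+12-11=38
Step 10: prey: 10+4-11=3; pred: 38+3-11=30
Step 11: prey: 3+1-2=2; pred: 30+0-9=21
Step 12: prey: 2+0-1=1; pred: 21+0-6=15
Max prey = 74 at step 6

Answer: 74 6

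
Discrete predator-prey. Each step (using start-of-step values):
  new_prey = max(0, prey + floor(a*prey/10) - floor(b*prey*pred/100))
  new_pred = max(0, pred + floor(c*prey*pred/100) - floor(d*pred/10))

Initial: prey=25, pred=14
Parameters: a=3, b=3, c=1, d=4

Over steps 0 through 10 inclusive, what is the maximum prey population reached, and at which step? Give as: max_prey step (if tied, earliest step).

Step 1: prey: 25+7-10=22; pred: 14+3-5=12
Step 2: prey: 22+6-7=21; pred: 12+2-4=10
Step 3: prey: 21+6-6=21; pred: 10+2-4=8
Step 4: prey: 21+6-5=22; pred: 8+1-3=6
Step 5: prey: 22+6-3=25; pred: 6+1-2=5
Step 6: prey: 25+7-3=29; pred: 5+1-2=4
Step 7: prey: 29+8-3=34; pred: 4+1-1=4
Step 8: prey: 34+10-4=40; pred: 4+1-1=4
Step 9: prey: 40+12-4=48; pred: 4+1-1=4
Step 10: prey: 48+14-5=57; pred: 4+1-1=4
Max prey = 57 at step 10

Answer: 57 10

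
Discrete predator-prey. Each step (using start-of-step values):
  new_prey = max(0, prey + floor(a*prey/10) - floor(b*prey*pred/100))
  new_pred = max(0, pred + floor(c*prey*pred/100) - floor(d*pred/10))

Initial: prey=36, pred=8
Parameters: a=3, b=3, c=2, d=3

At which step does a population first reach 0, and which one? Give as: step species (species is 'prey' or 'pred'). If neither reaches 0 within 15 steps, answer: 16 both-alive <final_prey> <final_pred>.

Step 1: prey: 36+10-8=38; pred: 8+5-2=11
Step 2: prey: 38+11-12=37; pred: 11+8-3=16
Step 3: prey: 37+11-17=31; pred: 16+11-4=23
Step 4: prey: 31+9-21=19; pred: 23+14-6=31
Step 5: prey: 19+5-17=7; pred: 31+11-9=33
Step 6: prey: 7+2-6=3; pred: 33+4-9=28
Step 7: prey: 3+0-2=1; pred: 28+1-8=21
Step 8: prey: 1+0-0=1; pred: 21+0-6=15
Step 9: prey: 1+0-0=1; pred: 15+0-4=11
Step 10: prey: 1+0-0=1; pred: 11+0-3=8
Step 11: prey: 1+0-0=1; pred: 8+0-2=6
Step 12: prey: 1+0-0=1; pred: 6+0-1=5
Step 13: prey: 1+0-0=1; pred: 5+0-1=4
Step 14: prey: 1+0-0=1; pred: 4+0-1=3
Step 15: prey: 1+0-0=1; pred: 3+0-0=3
No extinction within 15 steps

Answer: 16 both-alive 1 3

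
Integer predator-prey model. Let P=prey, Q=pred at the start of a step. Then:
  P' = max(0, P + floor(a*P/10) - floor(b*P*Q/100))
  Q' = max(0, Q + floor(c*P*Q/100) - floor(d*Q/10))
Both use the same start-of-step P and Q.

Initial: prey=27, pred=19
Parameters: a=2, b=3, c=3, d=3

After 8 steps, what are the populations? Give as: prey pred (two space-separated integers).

Answer: 1 7

Derivation:
Step 1: prey: 27+5-15=17; pred: 19+15-5=29
Step 2: prey: 17+3-14=6; pred: 29+14-8=35
Step 3: prey: 6+1-6=1; pred: 35+6-10=31
Step 4: prey: 1+0-0=1; pred: 31+0-9=22
Step 5: prey: 1+0-0=1; pred: 22+0-6=16
Step 6: prey: 1+0-0=1; pred: 16+0-4=12
Step 7: prey: 1+0-0=1; pred: 12+0-3=9
Step 8: prey: 1+0-0=1; pred: 9+0-2=7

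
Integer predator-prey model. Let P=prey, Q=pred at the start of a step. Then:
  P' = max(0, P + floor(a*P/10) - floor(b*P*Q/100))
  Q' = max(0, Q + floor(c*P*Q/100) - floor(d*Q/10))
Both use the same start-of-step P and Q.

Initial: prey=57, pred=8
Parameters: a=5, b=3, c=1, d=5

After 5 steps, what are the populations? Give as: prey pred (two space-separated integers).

Answer: 109 37

Derivation:
Step 1: prey: 57+28-13=72; pred: 8+4-4=8
Step 2: prey: 72+36-17=91; pred: 8+5-4=9
Step 3: prey: 91+45-24=112; pred: 9+8-4=13
Step 4: prey: 112+56-43=125; pred: 13+14-6=21
Step 5: prey: 125+62-78=109; pred: 21+26-10=37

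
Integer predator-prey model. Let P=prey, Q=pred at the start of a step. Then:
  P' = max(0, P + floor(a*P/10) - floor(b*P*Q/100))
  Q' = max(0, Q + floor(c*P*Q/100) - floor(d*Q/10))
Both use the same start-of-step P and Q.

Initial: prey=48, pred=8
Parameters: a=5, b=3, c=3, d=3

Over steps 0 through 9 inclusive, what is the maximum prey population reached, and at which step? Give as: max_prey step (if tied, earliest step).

Step 1: prey: 48+24-11=61; pred: 8+11-2=17
Step 2: prey: 61+30-31=60; pred: 17+31-5=43
Step 3: prey: 60+30-77=13; pred: 43+77-12=108
Step 4: prey: 13+6-42=0; pred: 108+42-32=118
Step 5: prey: 0+0-0=0; pred: 118+0-35=83
Step 6: prey: 0+0-0=0; pred: 83+0-24=59
Step 7: prey: 0+0-0=0; pred: 59+0-17=42
Step 8: prey: 0+0-0=0; pred: 42+0-12=30
Step 9: prey: 0+0-0=0; pred: 30+0-9=21
Max prey = 61 at step 1

Answer: 61 1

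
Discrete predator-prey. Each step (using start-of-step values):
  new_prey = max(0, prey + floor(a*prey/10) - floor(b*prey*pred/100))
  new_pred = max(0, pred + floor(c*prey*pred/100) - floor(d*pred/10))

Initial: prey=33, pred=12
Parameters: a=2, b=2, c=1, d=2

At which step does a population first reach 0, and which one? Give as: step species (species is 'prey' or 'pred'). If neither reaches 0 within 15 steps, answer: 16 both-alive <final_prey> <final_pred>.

Answer: 16 both-alive 8 6

Derivation:
Step 1: prey: 33+6-7=32; pred: 12+3-2=13
Step 2: prey: 32+6-8=30; pred: 13+4-2=15
Step 3: prey: 30+6-9=27; pred: 15+4-3=16
Step 4: prey: 27+5-8=24; pred: 16+4-3=17
Step 5: prey: 24+4-8=20; pred: 17+4-3=18
Step 6: prey: 20+4-7=17; pred: 18+3-3=18
Step 7: prey: 17+3-6=14; pred: 18+3-3=18
Step 8: prey: 14+2-5=11; pred: 18+2-3=17
Step 9: prey: 11+2-3=10; pred: 17+1-3=15
Step 10: prey: 10+2-3=9; pred: 15+1-3=13
Step 11: prey: 9+1-2=8; pred: 13+1-2=12
Step 12: prey: 8+1-1=8; pred: 12+0-2=10
Step 13: prey: 8+1-1=8; pred: 10+0-2=8
Step 14: prey: 8+1-1=8; pred: 8+0-1=7
Step 15: prey: 8+1-1=8; pred: 7+0-1=6
No extinction within 15 steps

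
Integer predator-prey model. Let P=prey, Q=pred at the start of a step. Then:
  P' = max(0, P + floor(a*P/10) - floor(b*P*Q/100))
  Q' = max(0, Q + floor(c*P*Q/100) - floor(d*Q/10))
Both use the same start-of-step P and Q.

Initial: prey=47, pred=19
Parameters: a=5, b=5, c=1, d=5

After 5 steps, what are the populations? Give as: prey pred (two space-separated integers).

Step 1: prey: 47+23-44=26; pred: 19+8-9=18
Step 2: prey: 26+13-23=16; pred: 18+4-9=13
Step 3: prey: 16+8-10=14; pred: 13+2-6=9
Step 4: prey: 14+7-6=15; pred: 9+1-4=6
Step 5: prey: 15+7-4=18; pred: 6+0-3=3

Answer: 18 3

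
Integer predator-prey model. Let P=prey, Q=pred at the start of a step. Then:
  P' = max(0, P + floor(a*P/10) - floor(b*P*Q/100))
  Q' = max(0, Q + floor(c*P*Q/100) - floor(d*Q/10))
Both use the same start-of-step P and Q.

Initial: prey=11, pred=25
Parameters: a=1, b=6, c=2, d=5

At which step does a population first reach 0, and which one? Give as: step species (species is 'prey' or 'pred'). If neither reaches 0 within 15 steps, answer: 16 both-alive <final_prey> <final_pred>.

Answer: 1 prey

Derivation:
Step 1: prey: 11+1-16=0; pred: 25+5-12=18
First extinction: prey at step 1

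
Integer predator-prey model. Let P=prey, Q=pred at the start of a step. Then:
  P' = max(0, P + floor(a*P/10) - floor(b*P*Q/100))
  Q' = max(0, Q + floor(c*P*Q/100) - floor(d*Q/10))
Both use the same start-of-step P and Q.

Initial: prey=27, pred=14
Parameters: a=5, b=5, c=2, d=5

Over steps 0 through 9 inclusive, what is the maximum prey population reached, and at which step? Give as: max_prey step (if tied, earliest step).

Step 1: prey: 27+13-18=22; pred: 14+7-7=14
Step 2: prey: 22+11-15=18; pred: 14+6-7=13
Step 3: prey: 18+9-11=16; pred: 13+4-6=11
Step 4: prey: 16+8-8=16; pred: 11+3-5=9
Step 5: prey: 16+8-7=17; pred: 9+2-4=7
Step 6: prey: 17+8-5=20; pred: 7+2-3=6
Step 7: prey: 20+10-6=24; pred: 6+2-3=5
Step 8: prey: 24+12-6=30; pred: 5+2-2=5
Step 9: prey: 30+15-7=38; pred: 5+3-2=6
Max prey = 38 at step 9

Answer: 38 9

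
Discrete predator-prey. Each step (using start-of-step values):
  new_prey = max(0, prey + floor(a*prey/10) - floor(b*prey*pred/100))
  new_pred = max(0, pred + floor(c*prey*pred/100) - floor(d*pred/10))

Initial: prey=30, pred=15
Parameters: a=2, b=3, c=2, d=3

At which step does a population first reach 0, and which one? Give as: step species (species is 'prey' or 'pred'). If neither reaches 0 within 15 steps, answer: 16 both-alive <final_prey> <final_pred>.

Answer: 16 both-alive 2 3

Derivation:
Step 1: prey: 30+6-13=23; pred: 15+9-4=20
Step 2: prey: 23+4-13=14; pred: 20+9-6=23
Step 3: prey: 14+2-9=7; pred: 23+6-6=23
Step 4: prey: 7+1-4=4; pred: 23+3-6=20
Step 5: prey: 4+0-2=2; pred: 20+1-6=15
Step 6: prey: 2+0-0=2; pred: 15+0-4=11
Step 7: prey: 2+0-0=2; pred: 11+0-3=8
Step 8: prey: 2+0-0=2; pred: 8+0-2=6
Step 9: prey: 2+0-0=2; pred: 6+0-1=5
Step 10: prey: 2+0-0=2; pred: 5+0-1=4
Step 11: prey: 2+0-0=2; pred: 4+0-1=3
Step 12: prey: 2+0-0=2; pred: 3+0-0=3
Steps 13-15: state stable at prey=2, pred=3 (no change)
No extinction within 15 steps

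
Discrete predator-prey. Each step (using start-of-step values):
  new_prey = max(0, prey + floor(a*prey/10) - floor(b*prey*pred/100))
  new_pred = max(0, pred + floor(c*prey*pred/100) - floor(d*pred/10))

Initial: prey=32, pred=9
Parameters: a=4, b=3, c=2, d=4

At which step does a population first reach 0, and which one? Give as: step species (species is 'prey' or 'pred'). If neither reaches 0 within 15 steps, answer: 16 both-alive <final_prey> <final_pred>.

Step 1: prey: 32+12-8=36; pred: 9+5-3=11
Step 2: prey: 36+14-11=39; pred: 11+7-4=14
Step 3: prey: 39+15-16=38; pred: 14+10-5=19
Step 4: prey: 38+15-21=32; pred: 19+14-7=26
Step 5: prey: 32+12-24=20; pred: 26+16-10=32
Step 6: prey: 20+8-19=9; pred: 32+12-12=32
Step 7: prey: 9+3-8=4; pred: 32+5-12=25
Step 8: prey: 4+1-3=2; pred: 25+2-10=17
Step 9: prey: 2+0-1=1; pred: 17+0-6=11
Step 10: prey: 1+0-0=1; pred: 11+0-4=7
Step 11: prey: 1+0-0=1; pred: 7+0-2=5
Step 12: prey: 1+0-0=1; pred: 5+0-2=3
Step 13: prey: 1+0-0=1; pred: 3+0-1=2
Step 14: prey: 1+0-0=1; pred: 2+0-0=2
Steps 15-15: state stable at prey=1, pred=2 (no change)
No extinction within 15 steps

Answer: 16 both-alive 1 2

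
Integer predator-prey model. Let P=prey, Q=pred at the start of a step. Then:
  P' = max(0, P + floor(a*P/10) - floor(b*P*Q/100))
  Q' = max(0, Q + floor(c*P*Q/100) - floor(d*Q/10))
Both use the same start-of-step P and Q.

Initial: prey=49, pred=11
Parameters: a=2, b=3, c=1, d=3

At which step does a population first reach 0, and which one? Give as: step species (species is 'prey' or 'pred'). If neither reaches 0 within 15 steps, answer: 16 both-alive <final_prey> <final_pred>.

Answer: 16 both-alive 14 3

Derivation:
Step 1: prey: 49+9-16=42; pred: 11+5-3=13
Step 2: prey: 42+8-16=34; pred: 13+5-3=15
Step 3: prey: 34+6-15=25; pred: 15+5-4=16
Step 4: prey: 25+5-12=18; pred: 16+4-4=16
Step 5: prey: 18+3-8=13; pred: 16+2-4=14
Step 6: prey: 13+2-5=10; pred: 14+1-4=11
Step 7: prey: 10+2-3=9; pred: 11+1-3=9
Step 8: prey: 9+1-2=8; pred: 9+0-2=7
Step 9: prey: 8+1-1=8; pred: 7+0-2=5
Step 10: prey: 8+1-1=8; pred: 5+0-1=4
Step 11: prey: 8+1-0=9; pred: 4+0-1=3
Step 12: prey: 9+1-0=10; pred: 3+0-0=3
Step 13: prey: 10+2-0=12; pred: 3+0-0=3
Step 14: prey: 12+2-1=13; pred: 3+0-0=3
Step 15: prey: 13+2-1=14; pred: 3+0-0=3
No extinction within 15 steps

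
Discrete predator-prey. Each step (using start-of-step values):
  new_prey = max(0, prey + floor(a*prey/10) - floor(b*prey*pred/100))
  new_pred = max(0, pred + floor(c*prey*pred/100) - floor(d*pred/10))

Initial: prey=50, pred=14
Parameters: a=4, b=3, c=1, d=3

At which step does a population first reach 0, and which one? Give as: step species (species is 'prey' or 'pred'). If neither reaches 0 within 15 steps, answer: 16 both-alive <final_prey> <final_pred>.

Answer: 16 both-alive 27 6

Derivation:
Step 1: prey: 50+20-21=49; pred: 14+7-4=17
Step 2: prey: 49+19-24=44; pred: 17+8-5=20
Step 3: prey: 44+17-26=35; pred: 20+8-6=22
Step 4: prey: 35+14-23=26; pred: 22+7-6=23
Step 5: prey: 26+10-17=19; pred: 23+5-6=22
Step 6: prey: 19+7-12=14; pred: 22+4-6=20
Step 7: prey: 14+5-8=11; pred: 20+2-6=16
Step 8: prey: 11+4-5=10; pred: 16+1-4=13
Step 9: prey: 10+4-3=11; pred: 13+1-3=11
Step 10: prey: 11+4-3=12; pred: 11+1-3=9
Step 11: prey: 12+4-3=13; pred: 9+1-2=8
Step 12: prey: 13+5-3=15; pred: 8+1-2=7
Step 13: prey: 15+6-3=18; pred: 7+1-2=6
Step 14: prey: 18+7-3=22; pred: 6+1-1=6
Step 15: prey: 22+8-3=27; pred: 6+1-1=6
No extinction within 15 steps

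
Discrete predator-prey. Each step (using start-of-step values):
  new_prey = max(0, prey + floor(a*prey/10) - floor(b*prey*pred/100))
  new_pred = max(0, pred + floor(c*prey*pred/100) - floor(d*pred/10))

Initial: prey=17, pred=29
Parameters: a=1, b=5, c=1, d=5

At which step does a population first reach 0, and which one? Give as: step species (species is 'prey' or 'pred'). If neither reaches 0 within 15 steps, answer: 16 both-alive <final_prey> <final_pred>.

Step 1: prey: 17+1-24=0; pred: 29+4-14=19
First extinction: prey at step 1

Answer: 1 prey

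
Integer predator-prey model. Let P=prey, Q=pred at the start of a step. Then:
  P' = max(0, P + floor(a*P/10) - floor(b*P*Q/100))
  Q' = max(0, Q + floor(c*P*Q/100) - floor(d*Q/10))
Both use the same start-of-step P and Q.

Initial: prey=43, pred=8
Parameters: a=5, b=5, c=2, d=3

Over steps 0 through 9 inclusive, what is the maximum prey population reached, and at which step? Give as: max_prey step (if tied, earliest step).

Step 1: prey: 43+21-17=47; pred: 8+6-2=12
Step 2: prey: 47+23-28=42; pred: 12+11-3=20
Step 3: prey: 42+21-42=21; pred: 20+16-6=30
Step 4: prey: 21+10-31=0; pred: 30+12-9=33
Step 5: prey: 0+0-0=0; pred: 33+0-9=24
Step 6: prey: 0+0-0=0; pred: 24+0-7=17
Step 7: prey: 0+0-0=0; pred: 17+0-5=12
Step 8: prey: 0+0-0=0; pred: 12+0-3=9
Step 9: prey: 0+0-0=0; pred: 9+0-2=7
Max prey = 47 at step 1

Answer: 47 1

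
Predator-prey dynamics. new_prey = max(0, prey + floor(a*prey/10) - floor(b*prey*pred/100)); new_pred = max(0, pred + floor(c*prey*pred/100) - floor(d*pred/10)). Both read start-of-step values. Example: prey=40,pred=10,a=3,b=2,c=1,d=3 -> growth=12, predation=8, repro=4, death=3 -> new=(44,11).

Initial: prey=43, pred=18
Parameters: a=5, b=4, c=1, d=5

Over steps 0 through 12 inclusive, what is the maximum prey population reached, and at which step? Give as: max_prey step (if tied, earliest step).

Answer: 129 11

Derivation:
Step 1: prey: 43+21-30=34; pred: 18+7-9=16
Step 2: prey: 34+17-21=30; pred: 16+5-8=13
Step 3: prey: 30+15-15=30; pred: 13+3-6=10
Step 4: prey: 30+15-12=33; pred: 10+3-5=8
Step 5: prey: 33+16-10=39; pred: 8+2-4=6
Step 6: prey: 39+19-9=49; pred: 6+2-3=5
Step 7: prey: 49+24-9=64; pred: 5+2-2=5
Step 8: prey: 64+32-12=84; pred: 5+3-2=6
Step 9: prey: 84+42-20=106; pred: 6+5-3=8
Step 10: prey: 106+53-33=126; pred: 8+8-4=12
Step 11: prey: 126+63-60=129; pred: 12+15-6=21
Step 12: prey: 129+64-108=85; pred: 21+27-10=38
Max prey = 129 at step 11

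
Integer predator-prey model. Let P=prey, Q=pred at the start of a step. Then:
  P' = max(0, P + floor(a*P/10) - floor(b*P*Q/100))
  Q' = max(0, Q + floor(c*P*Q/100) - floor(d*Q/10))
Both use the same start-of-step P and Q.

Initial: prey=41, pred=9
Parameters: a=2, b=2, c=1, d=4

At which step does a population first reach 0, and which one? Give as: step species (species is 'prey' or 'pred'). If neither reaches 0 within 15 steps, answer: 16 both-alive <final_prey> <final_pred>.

Step 1: prey: 41+8-7=42; pred: 9+3-3=9
Step 2: prey: 42+8-7=43; pred: 9+3-3=9
Step 3: prey: 43+8-7=44; pred: 9+3-3=9
Step 4: prey: 44+8-7=45; pred: 9+3-3=9
Step 5: prey: 45+9-8=46; pred: 9+4-3=10
Step 6: prey: 46+9-9=46; pred: 10+4-4=10
Steps 7-15: state stable at prey=46, pred=10 (no change)
No extinction within 15 steps

Answer: 16 both-alive 46 10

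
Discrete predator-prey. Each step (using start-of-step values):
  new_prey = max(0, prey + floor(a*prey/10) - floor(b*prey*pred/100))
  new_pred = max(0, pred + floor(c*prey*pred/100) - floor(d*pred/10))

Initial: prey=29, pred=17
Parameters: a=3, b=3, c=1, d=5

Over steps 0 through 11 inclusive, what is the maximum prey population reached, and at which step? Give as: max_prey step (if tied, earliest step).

Step 1: prey: 29+8-14=23; pred: 17+4-8=13
Step 2: prey: 23+6-8=21; pred: 13+2-6=9
Step 3: prey: 21+6-5=22; pred: 9+1-4=6
Step 4: prey: 22+6-3=25; pred: 6+1-3=4
Step 5: prey: 25+7-3=29; pred: 4+1-2=3
Step 6: prey: 29+8-2=35; pred: 3+0-1=2
Step 7: prey: 35+10-2=43; pred: 2+0-1=1
Step 8: prey: 43+12-1=54; pred: 1+0-0=1
Step 9: prey: 54+16-1=69; pred: 1+0-0=1
Step 10: prey: 69+20-2=87; pred: 1+0-0=1
Step 11: prey: 87+26-2=111; pred: 1+0-0=1
Max prey = 111 at step 11

Answer: 111 11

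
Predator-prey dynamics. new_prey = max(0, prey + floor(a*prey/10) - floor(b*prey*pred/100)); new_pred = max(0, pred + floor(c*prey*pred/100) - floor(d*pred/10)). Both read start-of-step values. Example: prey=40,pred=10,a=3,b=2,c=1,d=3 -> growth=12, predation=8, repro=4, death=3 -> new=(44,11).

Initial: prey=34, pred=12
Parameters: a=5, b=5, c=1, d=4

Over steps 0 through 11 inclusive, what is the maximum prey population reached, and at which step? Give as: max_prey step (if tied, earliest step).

Step 1: prey: 34+17-20=31; pred: 12+4-4=12
Step 2: prey: 31+15-18=28; pred: 12+3-4=11
Step 3: prey: 28+14-15=27; pred: 11+3-4=10
Step 4: prey: 27+13-13=27; pred: 10+2-4=8
Step 5: prey: 27+13-10=30; pred: 8+2-3=7
Step 6: prey: 30+15-10=35; pred: 7+2-2=7
Step 7: prey: 35+17-12=40; pred: 7+2-2=7
Step 8: prey: 40+20-14=46; pred: 7+2-2=7
Step 9: prey: 46+23-16=53; pred: 7+3-2=8
Step 10: prey: 53+26-21=58; pred: 8+4-3=9
Step 11: prey: 58+29-26=61; pred: 9+5-3=11
Max prey = 61 at step 11

Answer: 61 11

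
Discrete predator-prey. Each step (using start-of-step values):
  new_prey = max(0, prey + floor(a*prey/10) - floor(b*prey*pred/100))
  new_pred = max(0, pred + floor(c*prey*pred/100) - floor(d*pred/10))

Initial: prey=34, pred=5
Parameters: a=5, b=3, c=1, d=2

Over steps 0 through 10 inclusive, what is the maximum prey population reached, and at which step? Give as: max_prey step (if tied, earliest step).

Step 1: prey: 34+17-5=46; pred: 5+1-1=5
Step 2: prey: 46+23-6=63; pred: 5+2-1=6
Step 3: prey: 63+31-11=83; pred: 6+3-1=8
Step 4: prey: 83+41-19=105; pred: 8+6-1=13
Step 5: prey: 105+52-40=117; pred: 13+13-2=24
Step 6: prey: 117+58-84=91; pred: 24+28-4=48
Step 7: prey: 91+45-131=5; pred: 48+43-9=82
Step 8: prey: 5+2-12=0; pred: 82+4-16=70
Step 9: prey: 0+0-0=0; pred: 70+0-14=56
Step 10: prey: 0+0-0=0; pred: 56+0-11=45
Max prey = 117 at step 5

Answer: 117 5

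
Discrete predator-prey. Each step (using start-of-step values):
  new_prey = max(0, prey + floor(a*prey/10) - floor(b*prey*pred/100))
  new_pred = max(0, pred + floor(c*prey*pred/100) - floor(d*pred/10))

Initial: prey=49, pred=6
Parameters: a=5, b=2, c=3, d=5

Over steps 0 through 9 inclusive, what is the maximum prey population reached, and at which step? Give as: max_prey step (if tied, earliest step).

Answer: 88 2

Derivation:
Step 1: prey: 49+24-5=68; pred: 6+8-3=11
Step 2: prey: 68+34-14=88; pred: 11+22-5=28
Step 3: prey: 88+44-49=83; pred: 28+73-14=87
Step 4: prey: 83+41-144=0; pred: 87+216-43=260
Step 5: prey: 0+0-0=0; pred: 260+0-130=130
Step 6: prey: 0+0-0=0; pred: 130+0-65=65
Step 7: prey: 0+0-0=0; pred: 65+0-32=33
Step 8: prey: 0+0-0=0; pred: 33+0-16=17
Step 9: prey: 0+0-0=0; pred: 17+0-8=9
Max prey = 88 at step 2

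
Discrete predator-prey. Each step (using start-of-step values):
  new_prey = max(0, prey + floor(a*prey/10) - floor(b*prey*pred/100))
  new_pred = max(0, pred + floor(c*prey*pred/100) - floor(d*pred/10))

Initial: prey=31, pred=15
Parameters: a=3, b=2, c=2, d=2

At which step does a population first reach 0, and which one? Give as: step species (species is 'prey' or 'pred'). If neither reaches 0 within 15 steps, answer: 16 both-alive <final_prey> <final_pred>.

Answer: 16 both-alive 1 7

Derivation:
Step 1: prey: 31+9-9=31; pred: 15+9-3=21
Step 2: prey: 31+9-13=27; pred: 21+13-4=30
Step 3: prey: 27+8-16=19; pred: 30+16-6=40
Step 4: prey: 19+5-15=9; pred: 40+15-8=47
Step 5: prey: 9+2-8=3; pred: 47+8-9=46
Step 6: prey: 3+0-2=1; pred: 46+2-9=39
Step 7: prey: 1+0-0=1; pred: 39+0-7=32
Step 8: prey: 1+0-0=1; pred: 32+0-6=26
Step 9: prey: 1+0-0=1; pred: 26+0-5=21
Step 10: prey: 1+0-0=1; pred: 21+0-4=17
Step 11: prey: 1+0-0=1; pred: 17+0-3=14
Step 12: prey: 1+0-0=1; pred: 14+0-2=12
Step 13: prey: 1+0-0=1; pred: 12+0-2=10
Step 14: prey: 1+0-0=1; pred: 10+0-2=8
Step 15: prey: 1+0-0=1; pred: 8+0-1=7
No extinction within 15 steps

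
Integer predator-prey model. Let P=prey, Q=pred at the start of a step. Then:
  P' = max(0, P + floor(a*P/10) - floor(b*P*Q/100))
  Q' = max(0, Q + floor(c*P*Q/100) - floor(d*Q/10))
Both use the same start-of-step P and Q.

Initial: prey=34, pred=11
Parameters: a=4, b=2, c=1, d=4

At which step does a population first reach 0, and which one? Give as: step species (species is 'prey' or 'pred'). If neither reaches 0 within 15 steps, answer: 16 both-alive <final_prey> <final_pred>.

Answer: 16 both-alive 1 6

Derivation:
Step 1: prey: 34+13-7=40; pred: 11+3-4=10
Step 2: prey: 40+16-8=48; pred: 10+4-4=10
Step 3: prey: 48+19-9=58; pred: 10+4-4=10
Step 4: prey: 58+23-11=70; pred: 10+5-4=11
Step 5: prey: 70+28-15=83; pred: 11+7-4=14
Step 6: prey: 83+33-23=93; pred: 14+11-5=20
Step 7: prey: 93+37-37=93; pred: 20+18-8=30
Step 8: prey: 93+37-55=75; pred: 30+27-12=45
Step 9: prey: 75+30-67=38; pred: 45+33-18=60
Step 10: prey: 38+15-45=8; pred: 60+22-24=58
Step 11: prey: 8+3-9=2; pred: 58+4-23=39
Step 12: prey: 2+0-1=1; pred: 39+0-15=24
Step 13: prey: 1+0-0=1; pred: 24+0-9=15
Step 14: prey: 1+0-0=1; pred: 15+0-6=9
Step 15: prey: 1+0-0=1; pred: 9+0-3=6
No extinction within 15 steps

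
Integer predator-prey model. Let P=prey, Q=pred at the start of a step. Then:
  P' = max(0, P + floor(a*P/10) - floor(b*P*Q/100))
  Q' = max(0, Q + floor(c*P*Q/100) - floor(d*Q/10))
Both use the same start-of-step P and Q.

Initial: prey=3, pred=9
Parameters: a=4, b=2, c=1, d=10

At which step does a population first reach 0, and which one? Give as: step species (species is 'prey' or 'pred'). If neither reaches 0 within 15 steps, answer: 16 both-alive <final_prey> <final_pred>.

Step 1: prey: 3+1-0=4; pred: 9+0-9=0
First extinction: pred at step 1

Answer: 1 pred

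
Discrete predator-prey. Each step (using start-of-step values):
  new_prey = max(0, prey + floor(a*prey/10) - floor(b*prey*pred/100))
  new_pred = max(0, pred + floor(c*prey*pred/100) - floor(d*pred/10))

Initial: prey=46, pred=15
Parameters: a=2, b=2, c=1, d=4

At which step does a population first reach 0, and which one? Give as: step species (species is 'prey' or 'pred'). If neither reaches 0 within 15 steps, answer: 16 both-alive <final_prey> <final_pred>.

Answer: 16 both-alive 52 4

Derivation:
Step 1: prey: 46+9-13=42; pred: 15+6-6=15
Step 2: prey: 42+8-12=38; pred: 15+6-6=15
Step 3: prey: 38+7-11=34; pred: 15+5-6=14
Step 4: prey: 34+6-9=31; pred: 14+4-5=13
Step 5: prey: 31+6-8=29; pred: 13+4-5=12
Step 6: prey: 29+5-6=28; pred: 12+3-4=11
Step 7: prey: 28+5-6=27; pred: 11+3-4=10
Step 8: prey: 27+5-5=27; pred: 10+2-4=8
Step 9: prey: 27+5-4=28; pred: 8+2-3=7
Step 10: prey: 28+5-3=30; pred: 7+1-2=6
Step 11: prey: 30+6-3=33; pred: 6+1-2=5
Step 12: prey: 33+6-3=36; pred: 5+1-2=4
Step 13: prey: 36+7-2=41; pred: 4+1-1=4
Step 14: prey: 41+8-3=46; pred: 4+1-1=4
Step 15: prey: 46+9-3=52; pred: 4+1-1=4
No extinction within 15 steps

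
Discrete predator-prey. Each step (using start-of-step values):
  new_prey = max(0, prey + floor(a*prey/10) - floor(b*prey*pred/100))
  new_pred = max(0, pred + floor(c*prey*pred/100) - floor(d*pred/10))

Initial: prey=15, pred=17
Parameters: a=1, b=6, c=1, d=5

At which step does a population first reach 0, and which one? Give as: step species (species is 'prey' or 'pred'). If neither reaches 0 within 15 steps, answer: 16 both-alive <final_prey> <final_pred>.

Step 1: prey: 15+1-15=1; pred: 17+2-8=11
Step 2: prey: 1+0-0=1; pred: 11+0-5=6
Step 3: prey: 1+0-0=1; pred: 6+0-3=3
Step 4: prey: 1+0-0=1; pred: 3+0-1=2
Step 5: prey: 1+0-0=1; pred: 2+0-1=1
Step 6: prey: 1+0-0=1; pred: 1+0-0=1
Steps 7-15: state stable at prey=1, pred=1 (no change)
No extinction within 15 steps

Answer: 16 both-alive 1 1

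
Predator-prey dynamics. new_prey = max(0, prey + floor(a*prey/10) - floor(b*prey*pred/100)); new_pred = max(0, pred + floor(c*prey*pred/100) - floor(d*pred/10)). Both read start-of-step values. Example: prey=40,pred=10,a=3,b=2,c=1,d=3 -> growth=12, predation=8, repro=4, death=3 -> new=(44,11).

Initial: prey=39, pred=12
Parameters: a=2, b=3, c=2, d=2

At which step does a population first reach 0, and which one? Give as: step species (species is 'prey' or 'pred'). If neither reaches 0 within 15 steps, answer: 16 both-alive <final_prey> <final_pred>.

Step 1: prey: 39+7-14=32; pred: 12+9-2=19
Step 2: prey: 32+6-18=20; pred: 19+12-3=28
Step 3: prey: 20+4-16=8; pred: 28+11-5=34
Step 4: prey: 8+1-8=1; pred: 34+5-6=33
Step 5: prey: 1+0-0=1; pred: 33+0-6=27
Step 6: prey: 1+0-0=1; pred: 27+0-5=22
Step 7: prey: 1+0-0=1; pred: 22+0-4=18
Step 8: prey: 1+0-0=1; pred: 18+0-3=15
Step 9: prey: 1+0-0=1; pred: 15+0-3=12
Step 10: prey: 1+0-0=1; pred: 12+0-2=10
Step 11: prey: 1+0-0=1; pred: 10+0-2=8
Step 12: prey: 1+0-0=1; pred: 8+0-1=7
Step 13: prey: 1+0-0=1; pred: 7+0-1=6
Step 14: prey: 1+0-0=1; pred: 6+0-1=5
Step 15: prey: 1+0-0=1; pred: 5+0-1=4
No extinction within 15 steps

Answer: 16 both-alive 1 4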